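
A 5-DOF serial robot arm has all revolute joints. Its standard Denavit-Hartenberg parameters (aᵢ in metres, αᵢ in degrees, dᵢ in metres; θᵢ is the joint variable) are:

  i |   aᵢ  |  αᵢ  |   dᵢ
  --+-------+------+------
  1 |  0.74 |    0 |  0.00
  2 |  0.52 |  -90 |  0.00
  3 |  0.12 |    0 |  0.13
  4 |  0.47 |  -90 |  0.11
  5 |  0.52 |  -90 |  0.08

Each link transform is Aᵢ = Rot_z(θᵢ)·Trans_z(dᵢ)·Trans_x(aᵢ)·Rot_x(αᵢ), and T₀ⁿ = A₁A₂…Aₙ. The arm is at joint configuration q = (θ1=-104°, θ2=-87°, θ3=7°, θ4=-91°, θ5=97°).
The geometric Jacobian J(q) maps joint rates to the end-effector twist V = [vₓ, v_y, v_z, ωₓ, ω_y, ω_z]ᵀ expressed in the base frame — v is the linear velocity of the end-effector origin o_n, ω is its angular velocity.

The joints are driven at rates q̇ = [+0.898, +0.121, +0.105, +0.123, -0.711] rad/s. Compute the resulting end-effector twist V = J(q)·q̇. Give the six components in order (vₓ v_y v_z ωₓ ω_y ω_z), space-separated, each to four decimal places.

o_n = [-0.8735, -0.3017, 0.3814]
J₁: ẑ×o_n = [0.3017, -0.8735, 0.0000], ω = ẑ
J2: z=[0.0000, 0.0000, 1.0000] o=[-0.1790, -0.7180, 0.0000] → [-0.4163, -0.6945, 0.0000, 0.0000, 0.0000, 1.0000]
J3: z=[-0.1908, -0.9816, 0.0000] o=[-0.6895, -0.6188, 0.0000] → [-0.3744, 0.0728, -0.2412, -0.1908, -0.9816, 0.0000]
J4: z=[-0.1908, -0.9816, 0.0000] o=[-0.8312, -0.7237, -0.0146] → [-0.3888, 0.0756, -0.1221, -0.1908, -0.9816, 0.0000]
J5: z=[-0.9762, 0.1898, -0.1045] o=[-0.9004, -0.8223, 0.4528] → [0.0409, -0.0725, -0.5133, -0.9762, 0.1898, -0.1045]
V = J·q̇ = [0.1044, -0.8000, 0.3246, 0.6506, -0.3587, 1.0933]

0.1044 -0.8000 0.3246 0.6506 -0.3587 1.0933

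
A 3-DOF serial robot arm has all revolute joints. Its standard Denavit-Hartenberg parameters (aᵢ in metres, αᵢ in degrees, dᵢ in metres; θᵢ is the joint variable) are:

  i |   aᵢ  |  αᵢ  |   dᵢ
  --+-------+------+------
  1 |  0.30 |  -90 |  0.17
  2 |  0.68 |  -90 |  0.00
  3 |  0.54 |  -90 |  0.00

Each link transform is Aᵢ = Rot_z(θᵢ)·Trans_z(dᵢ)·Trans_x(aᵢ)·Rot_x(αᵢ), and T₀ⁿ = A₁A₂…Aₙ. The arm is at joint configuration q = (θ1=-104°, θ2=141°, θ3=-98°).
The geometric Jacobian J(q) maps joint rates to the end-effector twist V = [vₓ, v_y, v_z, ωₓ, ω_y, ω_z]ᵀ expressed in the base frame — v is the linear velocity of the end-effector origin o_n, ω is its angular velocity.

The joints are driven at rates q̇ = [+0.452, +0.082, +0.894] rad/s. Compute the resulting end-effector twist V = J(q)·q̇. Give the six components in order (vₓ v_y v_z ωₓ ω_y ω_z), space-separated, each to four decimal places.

0.1465 0.6276 -0.2623 0.2157 0.5261 1.1468

o_n = [0.5600, 0.0356, -0.2106]
J₁: ẑ×o_n = [-0.0356, 0.5600, 0.0000], ω = ẑ
J2: z=[0.9703, -0.2419, 0.0000] o=[-0.0726, -0.2911, 0.1700] → [0.0921, 0.3693, 0.4701, 0.9703, -0.2419, 0.0000]
J3: z=[0.1522, 0.6106, 0.7771] o=[0.0553, 0.2217, -0.2579] → [0.1735, 0.3850, -0.3365, 0.1522, 0.6106, 0.7771]
V = J·q̇ = [0.1465, 0.6276, -0.2623, 0.2157, 0.5261, 1.1468]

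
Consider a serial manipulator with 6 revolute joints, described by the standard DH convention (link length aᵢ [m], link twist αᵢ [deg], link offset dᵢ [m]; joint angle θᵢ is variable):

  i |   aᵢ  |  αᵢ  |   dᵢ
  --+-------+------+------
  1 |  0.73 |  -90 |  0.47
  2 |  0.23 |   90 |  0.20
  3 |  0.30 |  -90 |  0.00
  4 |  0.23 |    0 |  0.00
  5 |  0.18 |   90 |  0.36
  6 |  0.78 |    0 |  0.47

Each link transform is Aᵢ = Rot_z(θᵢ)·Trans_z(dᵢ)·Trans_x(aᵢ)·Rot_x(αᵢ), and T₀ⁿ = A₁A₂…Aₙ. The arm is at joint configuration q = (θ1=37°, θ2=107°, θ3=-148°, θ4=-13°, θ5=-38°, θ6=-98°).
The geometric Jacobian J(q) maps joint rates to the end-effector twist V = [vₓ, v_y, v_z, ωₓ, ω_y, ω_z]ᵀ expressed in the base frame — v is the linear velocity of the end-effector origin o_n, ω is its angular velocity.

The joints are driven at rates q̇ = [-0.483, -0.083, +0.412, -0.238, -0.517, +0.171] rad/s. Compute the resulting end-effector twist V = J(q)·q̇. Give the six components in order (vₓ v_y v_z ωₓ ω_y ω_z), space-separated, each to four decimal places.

0.4530 -0.4150 0.0080 0.0862 0.8509 -0.3601

o_n = [0.6627, 1.0525, 0.5065]
J₁: ẑ×o_n = [-1.0525, 0.6627, 0.0000], ω = ẑ
J2: z=[-0.6018, 0.7986, 0.0000] o=[0.5830, 0.4393, 0.4700] → [0.0291, 0.0220, -0.4326, -0.6018, 0.7986, 0.0000]
J3: z=[0.7637, 0.5755, -0.2924] o=[0.4089, 0.5586, 0.2500] → [0.2920, -0.2700, 0.2312, 0.7637, 0.5755, -0.2924]
J4: z=[0.3866, -0.7705, -0.5068] o=[0.5640, 0.4764, 0.4933] → [0.2818, -0.0551, 0.2987, 0.3866, -0.7705, -0.5068]
J5: z=[0.3866, -0.7705, -0.5068] o=[0.7194, 0.4448, 0.6600] → [0.4262, 0.0881, 0.1913, 0.3866, -0.7705, -0.5068]
J6: z=[0.0789, 0.5751, -0.8143] o=[1.0240, 0.2168, 0.5285] → [0.6678, 0.2959, 0.2737, 0.0789, 0.5751, -0.8143]
V = J·q̇ = [0.4530, -0.4150, 0.0080, 0.0862, 0.8509, -0.3601]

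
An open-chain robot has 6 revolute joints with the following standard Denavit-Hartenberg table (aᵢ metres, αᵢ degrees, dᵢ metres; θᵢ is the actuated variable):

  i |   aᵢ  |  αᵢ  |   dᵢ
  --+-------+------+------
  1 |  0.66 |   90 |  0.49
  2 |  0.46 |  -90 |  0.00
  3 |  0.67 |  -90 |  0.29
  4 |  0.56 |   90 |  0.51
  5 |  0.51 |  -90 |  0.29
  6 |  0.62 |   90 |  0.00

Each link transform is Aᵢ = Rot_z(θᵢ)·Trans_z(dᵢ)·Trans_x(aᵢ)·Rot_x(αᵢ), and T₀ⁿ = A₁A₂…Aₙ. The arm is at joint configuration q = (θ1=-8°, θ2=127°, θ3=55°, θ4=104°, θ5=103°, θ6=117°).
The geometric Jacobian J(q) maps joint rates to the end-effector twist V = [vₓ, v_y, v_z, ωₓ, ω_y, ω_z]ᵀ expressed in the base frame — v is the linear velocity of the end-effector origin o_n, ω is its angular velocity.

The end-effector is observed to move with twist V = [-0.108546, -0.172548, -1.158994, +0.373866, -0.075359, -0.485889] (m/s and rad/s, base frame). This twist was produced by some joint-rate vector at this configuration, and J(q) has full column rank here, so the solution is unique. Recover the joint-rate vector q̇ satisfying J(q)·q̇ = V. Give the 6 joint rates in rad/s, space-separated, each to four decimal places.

o_n = [0.8397, 0.5482, 0.5962]
J₁: ẑ×o_n = [-0.5482, 0.8397, 0.0000], ω = ẑ
J2: z=[-0.1392, -0.9903, 0.0000] o=[0.6536, -0.0919, 0.4900] → [-0.1052, 0.0148, 0.0953, -0.1392, -0.9903, 0.0000]
J3: z=[-0.7909, 0.1111, -0.6018] o=[0.3794, -0.0533, 0.8574] → [0.3330, -0.4835, -0.5269, -0.7909, 0.1111, -0.6018]
J4: z=[0.5680, 0.4994, -0.6542] o=[-0.0026, 0.5546, 0.9898] → [-0.2007, -0.3275, -0.4243, 0.5680, 0.4994, -0.6542]
J5: z=[-0.0297, 0.8068, 0.5901] o=[0.7477, 0.6325, 0.9211] → [-0.2123, 0.0446, -0.0717, -0.0297, 0.8068, 0.5901]
J6: z=[-0.9292, 0.1953, -0.3138] o=[0.9270, 1.1508, 0.7128] → [-0.2119, -0.0809, 0.5770, -0.9292, 0.1953, -0.3138]
q̇ = J⁺·V = [0.6200, 0.3560, 0.8660, 0.9690, -0.2320, -0.5930]

0.6200 0.3560 0.8660 0.9690 -0.2320 -0.5930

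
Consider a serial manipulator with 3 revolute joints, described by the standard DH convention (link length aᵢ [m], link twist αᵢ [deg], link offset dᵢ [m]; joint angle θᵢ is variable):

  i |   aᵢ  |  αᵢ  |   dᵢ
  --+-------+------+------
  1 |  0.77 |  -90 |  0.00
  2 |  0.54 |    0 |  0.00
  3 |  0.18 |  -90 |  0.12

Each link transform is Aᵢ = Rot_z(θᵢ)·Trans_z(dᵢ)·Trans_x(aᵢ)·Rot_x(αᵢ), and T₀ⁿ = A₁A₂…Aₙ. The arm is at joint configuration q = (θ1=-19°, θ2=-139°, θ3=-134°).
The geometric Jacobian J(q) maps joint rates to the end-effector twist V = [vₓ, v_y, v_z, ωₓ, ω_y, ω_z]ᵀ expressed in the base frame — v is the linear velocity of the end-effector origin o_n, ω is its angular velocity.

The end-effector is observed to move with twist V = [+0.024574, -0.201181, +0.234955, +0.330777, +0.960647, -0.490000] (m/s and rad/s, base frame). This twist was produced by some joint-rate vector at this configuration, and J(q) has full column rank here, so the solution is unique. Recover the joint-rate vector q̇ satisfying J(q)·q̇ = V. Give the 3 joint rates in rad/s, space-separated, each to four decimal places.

-0.4900 0.6000 0.4160

o_n = [0.3907, -0.0076, 0.1745]
J₁: ẑ×o_n = [0.0076, 0.3907, -0.0000], ω = ẑ
J2: z=[0.3256, 0.9455, 0.0000] o=[0.7280, -0.2507, 0.0000] → [0.1650, -0.0568, 0.3981, 0.3256, 0.9455, 0.0000]
J3: z=[0.3256, 0.9455, 0.0000] o=[0.3427, -0.1180, 0.3543] → [-0.1700, 0.0585, -0.0094, 0.3256, 0.9455, 0.0000]
q̇ = J⁺·V = [-0.4900, 0.6000, 0.4160]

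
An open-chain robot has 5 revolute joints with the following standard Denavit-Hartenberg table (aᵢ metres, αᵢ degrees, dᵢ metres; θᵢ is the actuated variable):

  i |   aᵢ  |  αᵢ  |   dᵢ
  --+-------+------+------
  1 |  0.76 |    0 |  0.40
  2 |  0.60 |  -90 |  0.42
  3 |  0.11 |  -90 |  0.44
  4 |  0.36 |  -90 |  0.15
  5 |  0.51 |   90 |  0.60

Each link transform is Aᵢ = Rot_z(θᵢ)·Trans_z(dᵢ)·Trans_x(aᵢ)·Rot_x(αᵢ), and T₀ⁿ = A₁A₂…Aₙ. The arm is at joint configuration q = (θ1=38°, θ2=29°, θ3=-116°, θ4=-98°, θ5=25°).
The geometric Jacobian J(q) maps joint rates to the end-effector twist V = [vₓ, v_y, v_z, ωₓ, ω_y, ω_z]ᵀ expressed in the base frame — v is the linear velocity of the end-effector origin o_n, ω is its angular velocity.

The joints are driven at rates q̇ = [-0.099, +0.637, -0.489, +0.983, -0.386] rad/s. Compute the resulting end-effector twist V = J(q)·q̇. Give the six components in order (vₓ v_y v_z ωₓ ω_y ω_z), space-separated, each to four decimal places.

-0.1989 -1.2439 0.7057 0.9103 0.7555 0.6254

o_n = [-0.5221, 1.2507, 1.3213]
J₁: ẑ×o_n = [-1.2507, -0.5221, 0.0000], ω = ẑ
J2: z=[0.0000, 0.0000, 1.0000] o=[0.5989, 0.4679, 0.4000] → [-0.7828, -1.1210, 0.0000, 0.0000, 0.0000, 1.0000]
J3: z=[-0.9205, 0.3907, 0.0000] o=[0.8333, 1.0202, 0.8200] → [0.1959, 0.4615, 0.3174, -0.9205, 0.3907, 0.0000]
J4: z=[0.3512, 0.8273, 0.4384] o=[0.4095, 1.1477, 0.9189] → [0.2878, -0.5497, 0.8069, 0.3512, 0.8273, 0.4384]
J5: z=[-0.2977, -0.3452, 0.8900] o=[0.1426, 1.4314, 0.9396] → [0.0290, -0.4779, -0.1757, -0.2977, -0.3452, 0.8900]
V = J·q̇ = [-0.1989, -1.2439, 0.7057, 0.9103, 0.7555, 0.6254]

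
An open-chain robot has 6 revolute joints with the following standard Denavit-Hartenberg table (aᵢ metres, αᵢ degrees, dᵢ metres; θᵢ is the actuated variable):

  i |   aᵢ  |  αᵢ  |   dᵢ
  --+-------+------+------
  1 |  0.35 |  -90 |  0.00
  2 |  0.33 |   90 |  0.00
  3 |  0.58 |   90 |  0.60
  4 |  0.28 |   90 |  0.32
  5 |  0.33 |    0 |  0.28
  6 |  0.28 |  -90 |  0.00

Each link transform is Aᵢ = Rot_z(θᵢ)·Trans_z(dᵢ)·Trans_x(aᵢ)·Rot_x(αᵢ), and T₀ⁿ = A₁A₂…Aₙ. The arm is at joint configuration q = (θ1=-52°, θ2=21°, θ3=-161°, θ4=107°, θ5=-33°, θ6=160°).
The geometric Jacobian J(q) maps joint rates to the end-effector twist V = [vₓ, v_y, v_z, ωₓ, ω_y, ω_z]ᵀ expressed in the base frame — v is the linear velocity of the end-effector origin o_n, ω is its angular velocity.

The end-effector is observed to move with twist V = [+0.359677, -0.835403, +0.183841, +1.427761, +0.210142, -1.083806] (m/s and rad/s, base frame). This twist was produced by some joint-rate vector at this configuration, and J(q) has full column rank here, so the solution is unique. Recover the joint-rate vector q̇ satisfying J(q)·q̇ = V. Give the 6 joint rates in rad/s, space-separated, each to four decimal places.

o_n = [0.2531, -0.1534, 1.1562]
J₁: ẑ×o_n = [0.1534, 0.2531, -0.0000], ω = ẑ
J2: z=[0.7880, 0.6157, 0.0000] o=[0.2155, -0.2758, 0.0000] → [0.7118, -0.9111, 0.0732, 0.7880, 0.6157, 0.0000]
J3: z=[0.2206, -0.2824, 0.9336] o=[0.4052, -0.5186, -0.1183] → [-0.7008, -0.4231, 0.0376, 0.2206, -0.2824, 0.9336]
J4: z=[0.5580, 0.8216, 0.1167] o=[0.0735, -0.4008, 0.6384] → [0.3966, -0.2679, -0.0095, 0.5580, 0.8216, 0.1167]
J5: z=[-0.7005, 0.3910, 0.5970] o=[0.3766, -0.2541, 0.8980] → [0.0409, 0.1071, -0.0222, -0.7005, 0.3910, 0.5970]
J6: z=[-0.7005, 0.3910, 0.5970] o=[0.2033, -0.4071, 1.2639] → [-0.1935, -0.0457, -0.1972, -0.7005, 0.3910, 0.5970]
q̇ = J⁺·V = [-0.7360, 0.4460, 0.2400, 0.5070, -0.3510, -0.7060]

-0.7360 0.4460 0.2400 0.5070 -0.3510 -0.7060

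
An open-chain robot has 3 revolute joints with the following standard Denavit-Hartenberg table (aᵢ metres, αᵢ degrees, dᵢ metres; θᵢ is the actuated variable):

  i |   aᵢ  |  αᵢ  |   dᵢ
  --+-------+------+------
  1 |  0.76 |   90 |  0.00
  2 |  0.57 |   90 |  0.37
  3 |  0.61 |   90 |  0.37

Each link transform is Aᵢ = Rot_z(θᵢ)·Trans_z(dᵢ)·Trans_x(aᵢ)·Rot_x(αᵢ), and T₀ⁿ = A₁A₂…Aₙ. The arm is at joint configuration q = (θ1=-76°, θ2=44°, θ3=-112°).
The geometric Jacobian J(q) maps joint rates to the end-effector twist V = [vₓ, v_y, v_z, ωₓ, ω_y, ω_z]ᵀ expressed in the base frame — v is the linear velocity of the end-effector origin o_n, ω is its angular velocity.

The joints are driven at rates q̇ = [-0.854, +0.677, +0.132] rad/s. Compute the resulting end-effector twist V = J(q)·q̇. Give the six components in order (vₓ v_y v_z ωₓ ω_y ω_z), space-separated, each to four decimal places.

o_n = [0.4952, -1.1778, -0.0289]
J₁: ẑ×o_n = [1.1778, 0.4952, -0.0000], ω = ẑ
J2: z=[-0.9703, -0.2419, 0.0000] o=[0.1839, -0.7374, 0.0000] → [0.0070, -0.0281, 0.5027, -0.9703, -0.2419, 0.0000]
J3: z=[0.1681, -0.6740, -0.7193] o=[-0.0760, -1.2248, 0.3960] → [0.3201, -0.3395, 0.3929, 0.1681, -0.6740, -0.7193]
V = J·q̇ = [-0.9589, -0.4868, 0.3922, -0.6347, -0.2528, -0.9490]

-0.9589 -0.4868 0.3922 -0.6347 -0.2528 -0.9490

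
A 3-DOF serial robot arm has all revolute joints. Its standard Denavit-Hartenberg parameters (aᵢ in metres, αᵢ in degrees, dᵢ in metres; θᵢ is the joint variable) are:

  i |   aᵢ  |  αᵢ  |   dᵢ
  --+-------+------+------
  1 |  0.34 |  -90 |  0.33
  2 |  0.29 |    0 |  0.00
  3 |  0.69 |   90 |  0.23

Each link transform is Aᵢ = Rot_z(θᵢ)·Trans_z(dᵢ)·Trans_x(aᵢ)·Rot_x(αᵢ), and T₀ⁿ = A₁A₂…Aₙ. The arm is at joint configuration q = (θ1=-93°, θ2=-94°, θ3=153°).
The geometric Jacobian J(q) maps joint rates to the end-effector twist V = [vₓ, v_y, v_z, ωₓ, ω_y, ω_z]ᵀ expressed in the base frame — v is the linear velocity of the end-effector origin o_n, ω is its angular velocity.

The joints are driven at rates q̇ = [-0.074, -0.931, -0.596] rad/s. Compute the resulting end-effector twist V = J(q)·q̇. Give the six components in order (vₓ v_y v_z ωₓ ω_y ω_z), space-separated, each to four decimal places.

-0.0840 -0.6473 0.5238 -1.5249 0.0799 -0.0740

o_n = [0.1944, -0.6863, 0.0278]
J₁: ẑ×o_n = [0.6863, 0.1944, -0.0000], ω = ẑ
J2: z=[0.9986, -0.0523, 0.0000] o=[-0.0178, -0.3395, 0.3300] → [0.0158, 0.3017, -0.3351, 0.9986, -0.0523, 0.0000]
J3: z=[0.9986, -0.0523, 0.0000] o=[-0.0167, -0.3193, 0.6193] → [0.0310, 0.5906, -0.3554, 0.9986, -0.0523, 0.0000]
V = J·q̇ = [-0.0840, -0.6473, 0.5238, -1.5249, 0.0799, -0.0740]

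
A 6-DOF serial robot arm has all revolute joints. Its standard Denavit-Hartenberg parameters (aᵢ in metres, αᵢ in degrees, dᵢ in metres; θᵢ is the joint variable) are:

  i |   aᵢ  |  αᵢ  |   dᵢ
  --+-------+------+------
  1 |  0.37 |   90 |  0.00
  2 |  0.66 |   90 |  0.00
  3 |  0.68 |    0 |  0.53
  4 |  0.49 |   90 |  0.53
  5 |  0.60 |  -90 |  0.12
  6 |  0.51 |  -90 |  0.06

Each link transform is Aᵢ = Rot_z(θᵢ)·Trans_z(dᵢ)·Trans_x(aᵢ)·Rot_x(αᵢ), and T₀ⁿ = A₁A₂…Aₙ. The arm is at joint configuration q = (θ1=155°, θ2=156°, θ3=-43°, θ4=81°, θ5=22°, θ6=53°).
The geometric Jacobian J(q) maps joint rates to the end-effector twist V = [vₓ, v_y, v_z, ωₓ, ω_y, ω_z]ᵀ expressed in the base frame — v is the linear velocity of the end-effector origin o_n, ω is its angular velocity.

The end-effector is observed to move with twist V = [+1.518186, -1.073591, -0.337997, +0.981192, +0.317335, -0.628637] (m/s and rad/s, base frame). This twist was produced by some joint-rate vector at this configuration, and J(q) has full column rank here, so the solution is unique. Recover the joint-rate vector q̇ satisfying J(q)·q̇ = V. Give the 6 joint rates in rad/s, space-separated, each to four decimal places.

0.2840 0.6830 -0.2230 -0.2670 0.1810 -0.7020

o_n = [1.0337, 0.1449, 2.1477]
J₁: ẑ×o_n = [-0.1449, 1.0337, 0.0000], ω = ẑ
J2: z=[0.4226, 0.9063, 0.0000] o=[-0.3353, 0.1564, 0.0000] → [1.9465, -0.9077, -1.2456, 0.4226, 0.9063, 0.0000]
J3: z=[-0.3686, 0.1719, 0.9135] o=[0.2111, -0.0984, 0.2684] → [0.1007, 1.4442, -0.2311, -0.3686, 0.1719, 0.9135]
J4: z=[-0.3686, 0.1719, 0.9135] o=[0.2315, -0.6197, 0.9549] → [-0.4934, 1.1725, -0.4197, -0.3686, 0.1719, 0.9135]
J5: z=[0.1767, -0.9519, 0.2504] o=[0.4833, -0.4042, 1.5961] → [-0.6625, 0.0404, 0.6209, 0.1767, -0.9519, 0.2504]
J6: z=[-0.6837, 0.0643, 0.7270] o=[0.9294, -0.3386, 2.0098] → [-0.3426, 0.1701, -0.3373, -0.6837, 0.0643, 0.7270]
q̇ = J⁺·V = [0.2840, 0.6830, -0.2230, -0.2670, 0.1810, -0.7020]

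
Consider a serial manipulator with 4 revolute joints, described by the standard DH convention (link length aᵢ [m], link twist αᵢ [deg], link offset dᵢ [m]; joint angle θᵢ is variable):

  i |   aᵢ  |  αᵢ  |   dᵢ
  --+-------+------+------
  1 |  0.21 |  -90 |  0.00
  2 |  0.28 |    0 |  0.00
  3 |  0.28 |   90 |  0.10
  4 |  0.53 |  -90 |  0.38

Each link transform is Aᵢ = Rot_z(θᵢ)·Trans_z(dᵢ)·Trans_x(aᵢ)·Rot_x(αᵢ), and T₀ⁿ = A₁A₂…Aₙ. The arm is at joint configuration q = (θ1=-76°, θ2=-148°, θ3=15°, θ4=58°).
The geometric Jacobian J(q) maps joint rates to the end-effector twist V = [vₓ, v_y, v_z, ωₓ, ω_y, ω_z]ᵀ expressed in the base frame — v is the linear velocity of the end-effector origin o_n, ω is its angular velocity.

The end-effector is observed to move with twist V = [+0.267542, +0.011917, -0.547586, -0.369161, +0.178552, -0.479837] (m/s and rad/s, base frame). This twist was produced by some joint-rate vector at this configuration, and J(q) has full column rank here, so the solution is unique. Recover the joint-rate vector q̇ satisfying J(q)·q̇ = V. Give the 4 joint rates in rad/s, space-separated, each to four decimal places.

-0.2350 -0.9330 0.6180 0.3590

o_n = [0.3667, 0.8004, 0.2994]
J₁: ẑ×o_n = [-0.8004, 0.3667, 0.0000], ω = ẑ
J2: z=[0.9703, 0.2419, 0.0000] o=[0.0508, -0.2038, 0.0000] → [0.0724, -0.2905, 0.8979, 0.9703, 0.2419, 0.0000]
J3: z=[0.9703, 0.2419, 0.0000] o=[-0.0066, 0.0266, 0.1484] → [0.0365, -0.1465, 0.6604, 0.9703, 0.2419, 0.0000]
J4: z=[-0.1769, 0.7096, -0.6820] o=[0.0442, 0.2361, 0.3532] → [0.3467, -0.2295, -0.3287, -0.1769, 0.7096, -0.6820]
q̇ = J⁺·V = [-0.2350, -0.9330, 0.6180, 0.3590]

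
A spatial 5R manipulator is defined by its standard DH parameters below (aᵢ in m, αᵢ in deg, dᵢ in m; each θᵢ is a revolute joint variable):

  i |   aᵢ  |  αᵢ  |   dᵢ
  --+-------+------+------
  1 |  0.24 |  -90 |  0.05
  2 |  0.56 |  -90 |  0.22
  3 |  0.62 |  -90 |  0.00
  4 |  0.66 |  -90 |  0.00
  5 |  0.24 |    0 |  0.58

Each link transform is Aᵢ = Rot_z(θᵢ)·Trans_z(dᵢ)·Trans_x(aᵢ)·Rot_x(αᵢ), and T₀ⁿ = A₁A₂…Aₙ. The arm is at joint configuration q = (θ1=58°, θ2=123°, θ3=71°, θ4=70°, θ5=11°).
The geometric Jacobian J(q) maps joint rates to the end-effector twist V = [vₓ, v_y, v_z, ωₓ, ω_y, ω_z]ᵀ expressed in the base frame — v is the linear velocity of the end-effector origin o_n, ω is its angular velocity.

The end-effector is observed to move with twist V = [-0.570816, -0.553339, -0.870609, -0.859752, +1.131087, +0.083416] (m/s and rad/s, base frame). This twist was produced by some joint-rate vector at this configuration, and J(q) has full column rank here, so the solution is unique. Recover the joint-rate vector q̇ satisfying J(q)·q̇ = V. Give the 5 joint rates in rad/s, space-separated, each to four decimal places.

o_n = [0.4859, 0.5406, -1.1265]
J₁: ẑ×o_n = [-0.5406, 0.4859, 0.0000], ω = ẑ
J2: z=[-0.8480, 0.5299, 0.0000] o=[0.1272, 0.2035, 0.0500] → [-0.6234, -0.9977, -0.4760, -0.8480, 0.5299, 0.0000]
J3: z=[-0.4444, -0.7112, 0.5446] o=[-0.2210, 0.0615, -0.4197] → [0.2417, 0.0709, 0.2898, -0.4444, -0.7112, 0.5446]
J4: z=[0.5490, 0.2642, 0.7930] o=[0.2179, -0.3424, -0.5889] → [-0.8423, 0.5077, 0.4140, 0.5490, 0.2642, 0.7930]
J5: z=[-0.5132, 0.8554, 0.0703] o=[0.6533, -0.0484, -0.9884] → [-0.1595, -0.0826, -0.1591, -0.5132, 0.8554, 0.0703]
q̇ = J⁺·V = [0.9960, 0.5800, -0.7200, -0.7080, 0.5830]

0.9960 0.5800 -0.7200 -0.7080 0.5830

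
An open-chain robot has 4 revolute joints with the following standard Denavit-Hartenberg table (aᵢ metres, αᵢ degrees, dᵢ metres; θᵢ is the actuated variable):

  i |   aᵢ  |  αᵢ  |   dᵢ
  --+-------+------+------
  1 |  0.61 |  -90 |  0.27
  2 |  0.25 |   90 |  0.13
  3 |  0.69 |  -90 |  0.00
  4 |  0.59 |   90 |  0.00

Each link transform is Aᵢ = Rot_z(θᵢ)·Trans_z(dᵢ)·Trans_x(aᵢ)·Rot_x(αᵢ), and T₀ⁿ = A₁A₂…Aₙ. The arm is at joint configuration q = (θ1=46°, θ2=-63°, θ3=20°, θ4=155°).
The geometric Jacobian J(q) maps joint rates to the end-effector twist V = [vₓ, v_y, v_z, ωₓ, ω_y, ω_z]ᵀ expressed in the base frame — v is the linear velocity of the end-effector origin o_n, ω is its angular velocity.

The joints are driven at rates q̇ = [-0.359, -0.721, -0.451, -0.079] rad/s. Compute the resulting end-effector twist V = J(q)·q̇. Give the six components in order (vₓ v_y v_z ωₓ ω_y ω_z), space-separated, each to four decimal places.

o_n = [0.5712, 0.8551, 0.5096]
J₁: ẑ×o_n = [-0.8551, 0.5712, 0.0000], ω = ẑ
J2: z=[-0.7193, 0.6947, 0.0000] o=[0.4237, 0.4388, 0.2700] → [0.1664, 0.1723, -0.4019, -0.7193, 0.6947, 0.0000]
J3: z=[-0.6189, -0.6409, 0.4540] o=[0.4091, 0.6107, 0.4928] → [-0.1217, 0.0840, -0.0473, -0.6189, -0.6409, 0.4540]
J4: z=[-0.7838, 0.5411, -0.3047] o=[0.4438, 0.9864, 1.0705] → [-0.3435, -0.4785, 0.0340, -0.7838, 0.5411, -0.3047]
V = J·q̇ = [0.2690, -0.3294, 0.3084, 0.8597, -0.2545, -0.5397]

0.2690 -0.3294 0.3084 0.8597 -0.2545 -0.5397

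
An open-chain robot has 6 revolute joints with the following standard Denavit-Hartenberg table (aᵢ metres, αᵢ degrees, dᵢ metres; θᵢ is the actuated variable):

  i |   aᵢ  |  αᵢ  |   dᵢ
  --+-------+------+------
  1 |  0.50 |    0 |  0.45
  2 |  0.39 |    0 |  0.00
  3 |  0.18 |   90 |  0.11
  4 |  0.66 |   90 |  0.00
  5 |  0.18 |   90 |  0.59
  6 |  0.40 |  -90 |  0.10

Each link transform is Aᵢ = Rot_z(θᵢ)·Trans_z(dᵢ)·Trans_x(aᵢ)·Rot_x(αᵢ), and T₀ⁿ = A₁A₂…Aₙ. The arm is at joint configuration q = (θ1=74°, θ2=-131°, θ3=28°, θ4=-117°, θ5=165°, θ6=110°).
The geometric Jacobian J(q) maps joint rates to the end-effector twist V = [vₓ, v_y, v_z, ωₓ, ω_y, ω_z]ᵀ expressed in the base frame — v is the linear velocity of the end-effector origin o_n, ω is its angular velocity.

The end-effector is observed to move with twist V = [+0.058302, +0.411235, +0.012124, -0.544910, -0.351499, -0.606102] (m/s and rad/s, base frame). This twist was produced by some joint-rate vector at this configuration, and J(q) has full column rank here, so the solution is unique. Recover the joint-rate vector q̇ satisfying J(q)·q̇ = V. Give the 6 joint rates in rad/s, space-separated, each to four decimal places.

o_n = [-0.5531, 0.5310, 0.4245]
J₁: ẑ×o_n = [-0.5310, -0.5531, 0.0000], ω = ẑ
J2: z=[0.0000, 0.0000, 1.0000] o=[0.1378, 0.4806, 0.4500] → [-0.0504, -0.6909, 0.0000, 0.0000, 0.0000, 1.0000]
J3: z=[0.0000, 0.0000, 1.0000] o=[0.3502, 0.1535, 0.4500] → [-0.3775, -0.9033, 0.0000, 0.0000, 0.0000, 1.0000]
J4: z=[-0.4848, -0.8746, 0.0000] o=[0.5077, 0.0663, 0.5600] → [0.1185, -0.0657, -1.1530, -0.4848, -0.8746, 0.0000]
J5: z=[-0.7793, 0.4320, 0.4540] o=[0.2456, 0.2115, -0.0281] → [0.0505, -0.0099, 0.0960, -0.7793, 0.4320, 0.4540]
J6: z=[-0.5711, -0.7879, -0.2306] o=[-0.1677, 0.3874, 0.3947] → [0.0096, 0.1059, -0.3856, -0.5711, -0.7879, -0.2306]
q̇ = J⁺·V = [-0.1740, -0.4400, 0.1110, -0.2900, 0.2260, 0.8920]

-0.1740 -0.4400 0.1110 -0.2900 0.2260 0.8920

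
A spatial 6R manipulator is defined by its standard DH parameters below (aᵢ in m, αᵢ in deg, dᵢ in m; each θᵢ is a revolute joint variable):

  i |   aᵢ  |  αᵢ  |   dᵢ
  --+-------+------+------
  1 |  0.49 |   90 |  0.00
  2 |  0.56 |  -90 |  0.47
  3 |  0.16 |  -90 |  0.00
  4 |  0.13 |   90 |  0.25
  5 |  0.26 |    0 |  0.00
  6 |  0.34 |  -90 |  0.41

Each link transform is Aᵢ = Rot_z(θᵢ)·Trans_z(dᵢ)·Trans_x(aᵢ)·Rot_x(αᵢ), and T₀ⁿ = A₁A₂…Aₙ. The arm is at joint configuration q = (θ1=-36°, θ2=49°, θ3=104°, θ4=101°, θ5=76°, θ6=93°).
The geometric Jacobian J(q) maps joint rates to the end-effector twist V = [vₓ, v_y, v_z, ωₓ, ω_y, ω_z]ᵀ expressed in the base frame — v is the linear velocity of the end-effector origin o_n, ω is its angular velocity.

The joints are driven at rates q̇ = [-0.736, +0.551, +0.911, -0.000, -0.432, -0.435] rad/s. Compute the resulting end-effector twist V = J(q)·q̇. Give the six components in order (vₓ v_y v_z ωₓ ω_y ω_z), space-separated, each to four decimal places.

-0.8170 -0.6281 -0.6645 -1.3572 -0.7157 0.1256

o_n = [0.2684, -0.2388, -0.0609]
J₁: ẑ×o_n = [0.2388, 0.2684, -0.0000], ω = ẑ
J2: z=[-0.5878, -0.8090, 0.0000] o=[0.3964, -0.2880, 0.0000] → [0.0493, -0.0358, -0.1325, -0.5878, -0.8090, 0.0000]
J3: z=[-0.6106, 0.4436, 0.6561] o=[0.4174, -0.8842, 0.4226] → [-0.6380, -0.3929, -0.3280, -0.6106, 0.4436, 0.6561]
J4: z=[-0.6572, 0.1784, -0.7323] o=[0.4881, -0.7437, 0.3934] → [0.2887, -0.1377, -0.2926, -0.6572, 0.1784, -0.7323]
J5: z=[0.5503, 0.7775, -0.3044] o=[0.3907, -0.7775, 0.1312] → [0.0147, 0.1429, 0.3915, 0.5503, 0.7775, -0.3044]
J6: z=[0.5503, 0.7775, -0.3044] o=[0.2573, -0.7704, -0.0919] → [0.1859, -0.0204, 0.2839, 0.5503, 0.7775, -0.3044]
V = J·q̇ = [-0.8170, -0.6281, -0.6645, -1.3572, -0.7157, 0.1256]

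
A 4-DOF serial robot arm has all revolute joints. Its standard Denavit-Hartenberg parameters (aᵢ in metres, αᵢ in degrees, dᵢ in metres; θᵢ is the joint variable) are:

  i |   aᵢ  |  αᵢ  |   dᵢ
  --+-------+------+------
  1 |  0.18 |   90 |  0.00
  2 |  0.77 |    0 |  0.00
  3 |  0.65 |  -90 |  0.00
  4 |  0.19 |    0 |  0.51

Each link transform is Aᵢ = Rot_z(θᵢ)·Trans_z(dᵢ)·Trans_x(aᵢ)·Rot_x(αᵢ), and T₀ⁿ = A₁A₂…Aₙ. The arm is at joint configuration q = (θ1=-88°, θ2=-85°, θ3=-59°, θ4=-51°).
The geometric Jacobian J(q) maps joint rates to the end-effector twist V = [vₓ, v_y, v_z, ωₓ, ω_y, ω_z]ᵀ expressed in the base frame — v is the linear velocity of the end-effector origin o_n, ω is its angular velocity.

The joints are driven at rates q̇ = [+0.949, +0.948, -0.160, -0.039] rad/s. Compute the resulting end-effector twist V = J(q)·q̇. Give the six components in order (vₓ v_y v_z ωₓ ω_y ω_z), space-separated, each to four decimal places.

-0.0223 -1.5553 -0.1874 -0.7883 -0.0046 0.9806

o_n = [-0.1502, 0.0705, -1.6320]
J₁: ẑ×o_n = [-0.0705, -0.1502, 0.0000], ω = ẑ
J2: z=[-0.9994, -0.0349, 0.0000] o=[0.0063, -0.1799, 0.0000] → [0.0570, -1.6310, -0.2557, -0.9994, -0.0349, 0.0000]
J3: z=[-0.9994, -0.0349, 0.0000] o=[0.0086, -0.2470, -0.7671] → [0.0302, -0.8644, -0.3228, -0.9994, -0.0349, 0.0000]
J4: z=[0.0205, -0.5874, -0.8090] o=[-0.0097, 0.2786, -1.1491] → [0.1153, 0.1236, -0.0868, 0.0205, -0.5874, -0.8090]
V = J·q̇ = [-0.0223, -1.5553, -0.1874, -0.7883, -0.0046, 0.9806]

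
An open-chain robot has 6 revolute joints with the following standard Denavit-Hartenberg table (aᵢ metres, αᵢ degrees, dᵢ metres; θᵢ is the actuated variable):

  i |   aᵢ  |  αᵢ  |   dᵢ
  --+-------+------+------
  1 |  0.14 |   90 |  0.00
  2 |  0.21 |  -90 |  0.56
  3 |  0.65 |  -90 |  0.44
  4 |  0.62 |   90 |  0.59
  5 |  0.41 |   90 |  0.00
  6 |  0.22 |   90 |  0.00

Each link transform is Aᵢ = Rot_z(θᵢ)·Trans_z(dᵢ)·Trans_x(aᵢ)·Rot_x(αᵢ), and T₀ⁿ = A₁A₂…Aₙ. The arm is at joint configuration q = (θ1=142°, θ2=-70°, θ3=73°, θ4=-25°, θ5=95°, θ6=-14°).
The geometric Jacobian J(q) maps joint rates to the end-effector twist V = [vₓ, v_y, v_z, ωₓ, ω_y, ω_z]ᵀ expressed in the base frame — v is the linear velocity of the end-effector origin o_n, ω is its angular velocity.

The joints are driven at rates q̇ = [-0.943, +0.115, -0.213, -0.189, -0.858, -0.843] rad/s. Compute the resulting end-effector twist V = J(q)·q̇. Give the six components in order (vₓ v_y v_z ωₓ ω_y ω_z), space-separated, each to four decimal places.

o_n = [-0.9863, -0.4064, 0.7811]
J₁: ẑ×o_n = [0.4064, -0.9863, 0.0000], ω = ẑ
J2: z=[0.6157, 0.7880, 0.0000] o=[-0.1103, 0.0862, 0.0000] → [0.6155, -0.4809, 0.3870, 0.6157, 0.7880, 0.0000]
J3: z=[-0.7405, 0.5785, 0.3420] o=[0.1779, 0.5717, -0.1973] → [0.9006, 0.3264, 1.3978, -0.7405, 0.5785, 0.3420]
J4: z=[0.0777, -0.4318, 0.8986] o=[-0.5819, 0.3764, -0.2254] → [0.2689, -0.4417, -0.2355, 0.0777, -0.4318, 0.8986]
J5: z=[-0.3890, 0.8168, 0.4261] o=[-1.1051, -0.1156, 0.2400] → [0.5659, 0.2611, 0.0160, -0.3890, 0.8168, 0.4261]
J6: z=[-0.9077, -0.4189, -0.0257] o=[-1.0406, -0.2782, 0.6108] → [-0.0747, 0.1532, 0.1391, -0.9077, -0.4189, -0.0257]
V = J·q̇ = [-0.9777, 0.5355, -0.3397, 1.3128, -0.2987, -1.5296]

-0.9777 0.5355 -0.3397 1.3128 -0.2987 -1.5296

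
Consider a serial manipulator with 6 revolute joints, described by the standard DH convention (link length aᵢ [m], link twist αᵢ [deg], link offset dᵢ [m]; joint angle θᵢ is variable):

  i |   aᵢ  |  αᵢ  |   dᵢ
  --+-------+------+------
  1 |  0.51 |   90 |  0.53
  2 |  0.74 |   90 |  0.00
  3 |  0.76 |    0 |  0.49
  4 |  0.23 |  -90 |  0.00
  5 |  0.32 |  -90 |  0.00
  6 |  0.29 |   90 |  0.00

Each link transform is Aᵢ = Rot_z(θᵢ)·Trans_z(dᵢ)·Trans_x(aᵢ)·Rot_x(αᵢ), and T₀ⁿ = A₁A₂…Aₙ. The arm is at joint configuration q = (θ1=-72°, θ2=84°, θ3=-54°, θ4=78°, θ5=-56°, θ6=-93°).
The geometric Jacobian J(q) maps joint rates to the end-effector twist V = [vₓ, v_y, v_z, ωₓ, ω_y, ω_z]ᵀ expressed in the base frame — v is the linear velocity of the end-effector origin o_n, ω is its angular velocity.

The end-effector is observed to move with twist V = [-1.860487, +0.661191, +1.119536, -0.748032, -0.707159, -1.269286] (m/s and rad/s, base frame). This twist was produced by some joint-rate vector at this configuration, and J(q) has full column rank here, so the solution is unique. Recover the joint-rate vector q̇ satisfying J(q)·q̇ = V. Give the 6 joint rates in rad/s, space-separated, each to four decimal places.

-0.8760 0.9500 0.6570 -0.3950 0.1220 -0.3900

o_n = [0.6104, -1.2722, 1.8793]
J₁: ẑ×o_n = [1.2722, 0.6104, -0.0000], ω = ẑ
J2: z=[-0.9511, -0.3090, 0.0000] o=[0.1576, -0.4850, 0.5300] → [-0.4169, 1.2832, 0.8886, -0.9511, -0.3090, 0.0000]
J3: z=[0.3073, -0.9458, -0.1045] o=[0.1815, -0.5586, 1.2659] → [-0.6547, -0.2333, 0.1864, 0.3073, -0.9458, -0.1045]
J4: z=[0.3073, -0.9458, -0.1045] o=[0.9313, -0.8765, 1.6590] → [-0.2497, -0.0342, -0.4251, 0.3073, -0.9458, -0.1045]
J5: z=[-0.8820, -0.2419, -0.4045] o=[0.8491, -0.9263, 1.8680] → [-0.1427, 0.1065, 0.2474, -0.8820, -0.2419, -0.4045]
J6: z=[-0.4681, 0.3494, 0.8117] o=[0.8667, -1.2159, 2.0028] → [0.0025, -0.2658, 0.1159, -0.4681, 0.3494, 0.8117]
q̇ = J⁺·V = [-0.8760, 0.9500, 0.6570, -0.3950, 0.1220, -0.3900]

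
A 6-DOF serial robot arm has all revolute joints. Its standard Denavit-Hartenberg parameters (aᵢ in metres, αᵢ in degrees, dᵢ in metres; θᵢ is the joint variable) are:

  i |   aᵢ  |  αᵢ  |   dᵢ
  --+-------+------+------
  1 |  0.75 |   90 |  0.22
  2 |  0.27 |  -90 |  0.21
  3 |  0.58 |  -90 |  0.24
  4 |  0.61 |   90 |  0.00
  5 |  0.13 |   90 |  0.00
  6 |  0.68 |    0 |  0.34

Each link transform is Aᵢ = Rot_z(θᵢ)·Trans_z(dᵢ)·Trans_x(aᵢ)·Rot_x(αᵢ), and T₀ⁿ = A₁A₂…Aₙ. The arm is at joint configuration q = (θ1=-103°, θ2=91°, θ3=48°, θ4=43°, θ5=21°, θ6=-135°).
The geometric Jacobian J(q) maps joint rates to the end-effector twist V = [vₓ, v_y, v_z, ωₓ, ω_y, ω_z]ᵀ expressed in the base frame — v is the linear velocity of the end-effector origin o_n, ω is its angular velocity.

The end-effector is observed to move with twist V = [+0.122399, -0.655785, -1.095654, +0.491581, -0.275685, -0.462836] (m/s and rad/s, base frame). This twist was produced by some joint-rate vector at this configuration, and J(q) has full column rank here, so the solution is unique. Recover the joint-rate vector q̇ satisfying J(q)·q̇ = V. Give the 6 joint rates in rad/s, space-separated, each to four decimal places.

o_n = [-0.3490, -1.0694, 1.1925]
J₁: ẑ×o_n = [1.0694, -0.3490, 0.0000], ω = ẑ
J2: z=[-0.9744, 0.2250, 0.0000] o=[-0.1687, -0.7308, 0.2200] → [0.2188, 0.9475, 0.3705, -0.9744, 0.2250, 0.0000]
J3: z=[0.2249, 0.9742, -0.0175] o=[-0.3723, -0.6789, 0.4900] → [0.6776, -0.1584, -0.1105, 0.2249, 0.9742, -0.0175]
J4: z=[0.6491, -0.1632, -0.7430] o=[0.1032, -0.5355, 0.8738] → [-0.4487, 0.1291, -0.4203, 0.6491, -0.1632, -0.7430]
J5: z=[0.6601, 0.6063, 0.4435] o=[0.3339, -1.0103, 1.1795] → [0.0341, -0.3114, 0.3749, 0.6601, 0.6063, 0.4435]
J6: z=[-0.4705, -0.1266, 0.8733] o=[0.4100, -1.1124, 1.2058] → [-0.0358, -0.6690, -0.1163, -0.4705, -0.1266, 0.8733]
q̇ = J⁺·V = [0.2550, -0.5970, 0.6610, 0.9330, -0.9470, 0.4660]

0.2550 -0.5970 0.6610 0.9330 -0.9470 0.4660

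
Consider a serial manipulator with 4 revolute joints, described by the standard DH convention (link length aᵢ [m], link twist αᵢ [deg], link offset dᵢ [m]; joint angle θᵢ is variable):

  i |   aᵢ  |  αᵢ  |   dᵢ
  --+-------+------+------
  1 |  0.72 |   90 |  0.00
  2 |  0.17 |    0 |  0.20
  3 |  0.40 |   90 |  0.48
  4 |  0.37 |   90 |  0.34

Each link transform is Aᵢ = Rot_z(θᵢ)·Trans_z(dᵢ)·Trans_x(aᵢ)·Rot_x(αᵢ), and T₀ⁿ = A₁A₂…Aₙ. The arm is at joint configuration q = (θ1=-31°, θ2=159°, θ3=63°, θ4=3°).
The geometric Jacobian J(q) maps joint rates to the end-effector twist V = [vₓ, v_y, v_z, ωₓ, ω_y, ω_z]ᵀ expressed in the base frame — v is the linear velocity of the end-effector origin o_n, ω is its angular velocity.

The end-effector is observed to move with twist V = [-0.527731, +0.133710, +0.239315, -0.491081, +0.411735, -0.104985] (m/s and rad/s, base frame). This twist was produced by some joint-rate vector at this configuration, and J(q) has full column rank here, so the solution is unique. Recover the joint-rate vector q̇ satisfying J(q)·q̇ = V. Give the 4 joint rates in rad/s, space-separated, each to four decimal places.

-0.8080 -0.9270 0.8270 0.9460

o_n = [-0.5643, -0.4769, -0.2013]
J₁: ẑ×o_n = [0.4769, -0.5643, 0.0000], ω = ẑ
J2: z=[-0.5150, -0.8572, 0.0000] o=[0.6172, -0.3708, 0.0000] → [0.1725, -0.1037, -0.9581, -0.5150, -0.8572, 0.0000]
J3: z=[-0.5150, -0.8572, 0.0000] o=[0.3781, -0.4605, 0.0609] → [0.2248, -0.1351, -0.7993, -0.5150, -0.8572, 0.0000]
J4: z=[-0.5736, 0.3446, 0.7431] o=[-0.1239, -0.7189, -0.2067] → [-0.1780, -0.3241, 0.0130, -0.5736, 0.3446, 0.7431]
q̇ = J⁺·V = [-0.8080, -0.9270, 0.8270, 0.9460]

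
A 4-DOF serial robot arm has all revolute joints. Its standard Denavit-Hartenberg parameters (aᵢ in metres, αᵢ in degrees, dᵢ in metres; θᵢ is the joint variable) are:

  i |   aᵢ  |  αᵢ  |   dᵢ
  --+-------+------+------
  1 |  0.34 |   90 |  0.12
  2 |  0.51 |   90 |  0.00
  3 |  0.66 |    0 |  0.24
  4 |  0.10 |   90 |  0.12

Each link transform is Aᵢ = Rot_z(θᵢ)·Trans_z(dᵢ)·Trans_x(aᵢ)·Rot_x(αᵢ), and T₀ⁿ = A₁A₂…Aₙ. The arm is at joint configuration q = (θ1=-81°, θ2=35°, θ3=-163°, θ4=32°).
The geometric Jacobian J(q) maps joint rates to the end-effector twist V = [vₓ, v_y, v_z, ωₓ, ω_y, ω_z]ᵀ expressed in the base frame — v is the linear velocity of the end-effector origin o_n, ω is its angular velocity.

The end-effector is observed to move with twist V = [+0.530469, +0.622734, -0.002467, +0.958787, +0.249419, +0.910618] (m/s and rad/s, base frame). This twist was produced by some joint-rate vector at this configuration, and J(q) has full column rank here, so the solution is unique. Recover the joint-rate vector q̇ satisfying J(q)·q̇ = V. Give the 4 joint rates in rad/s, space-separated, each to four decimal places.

0.7730 -0.9860 0.5200 -0.6880

o_n = [0.3267, -0.3467, -0.2820]
J₁: ẑ×o_n = [0.3467, 0.3267, -0.0000], ω = ẑ
J2: z=[-0.9877, -0.1564, 0.0000] o=[0.0532, -0.3358, 0.1200] → [0.0629, -0.3971, 0.0535, -0.9877, -0.1564, 0.0000]
J3: z=[0.0897, -0.5665, -0.8192] o=[0.1185, -0.7484, 0.4125] → [0.7226, -0.1082, 0.1540, 0.0897, -0.5665, -0.8192]
J4: z=[0.0897, -0.5665, -0.8192] o=[0.2498, -0.3436, -0.1461] → [0.0745, -0.0508, 0.0433, 0.0897, -0.5665, -0.8192]
q̇ = J⁺·V = [0.7730, -0.9860, 0.5200, -0.6880]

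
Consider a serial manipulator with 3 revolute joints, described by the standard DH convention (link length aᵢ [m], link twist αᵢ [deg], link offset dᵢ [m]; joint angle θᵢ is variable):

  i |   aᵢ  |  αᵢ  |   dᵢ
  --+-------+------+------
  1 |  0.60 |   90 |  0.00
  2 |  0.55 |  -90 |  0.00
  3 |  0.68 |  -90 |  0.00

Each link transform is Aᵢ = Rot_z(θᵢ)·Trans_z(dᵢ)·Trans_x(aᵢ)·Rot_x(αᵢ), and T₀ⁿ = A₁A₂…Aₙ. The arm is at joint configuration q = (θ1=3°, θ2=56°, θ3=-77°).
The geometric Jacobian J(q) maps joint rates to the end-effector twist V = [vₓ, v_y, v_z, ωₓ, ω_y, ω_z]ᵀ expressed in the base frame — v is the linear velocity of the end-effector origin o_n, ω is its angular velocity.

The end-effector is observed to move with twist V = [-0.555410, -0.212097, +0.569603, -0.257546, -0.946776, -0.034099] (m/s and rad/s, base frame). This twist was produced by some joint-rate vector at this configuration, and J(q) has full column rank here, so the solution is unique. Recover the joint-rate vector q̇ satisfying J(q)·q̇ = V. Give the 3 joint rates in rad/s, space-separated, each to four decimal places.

-0.2410 0.9320 0.3700

o_n = [1.0264, -0.6097, 0.5828]
J₁: ẑ×o_n = [0.6097, 1.0264, -0.0000], ω = ẑ
J2: z=[0.0523, -0.9986, 0.0000] o=[0.5992, 0.0314, 0.0000] → [-0.5820, -0.0305, 0.3931, 0.0523, -0.9986, 0.0000]
J3: z=[-0.8279, -0.0434, 0.5592] o=[0.9063, 0.0475, 0.4560] → [0.3620, 0.1721, 0.5493, -0.8279, -0.0434, 0.5592]
q̇ = J⁺·V = [-0.2410, 0.9320, 0.3700]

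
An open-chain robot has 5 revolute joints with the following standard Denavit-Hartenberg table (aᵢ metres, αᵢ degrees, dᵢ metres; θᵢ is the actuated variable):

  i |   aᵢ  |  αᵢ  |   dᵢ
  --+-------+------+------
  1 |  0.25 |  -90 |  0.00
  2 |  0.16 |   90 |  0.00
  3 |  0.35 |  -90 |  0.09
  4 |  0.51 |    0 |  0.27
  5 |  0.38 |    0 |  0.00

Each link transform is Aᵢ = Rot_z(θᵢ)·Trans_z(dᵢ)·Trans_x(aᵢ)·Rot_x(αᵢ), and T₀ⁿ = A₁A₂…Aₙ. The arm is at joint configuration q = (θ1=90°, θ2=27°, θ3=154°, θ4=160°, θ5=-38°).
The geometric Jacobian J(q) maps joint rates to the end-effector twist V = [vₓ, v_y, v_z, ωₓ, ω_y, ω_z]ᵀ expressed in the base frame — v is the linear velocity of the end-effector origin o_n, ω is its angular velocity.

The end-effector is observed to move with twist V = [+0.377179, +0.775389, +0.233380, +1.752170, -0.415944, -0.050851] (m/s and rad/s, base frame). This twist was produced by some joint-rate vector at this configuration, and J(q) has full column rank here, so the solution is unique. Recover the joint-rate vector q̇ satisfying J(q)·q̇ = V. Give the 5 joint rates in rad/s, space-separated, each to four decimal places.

-0.5400 -0.5370 0.2470 0.4190 0.9330

o_n = [0.3876, 0.3672, -0.5162]
J₁: ẑ×o_n = [-0.3672, 0.3876, 0.0000], ω = ẑ
J2: z=[-1.0000, 0.0000, 0.0000] o=[0.0000, 0.2500, 0.0000] → [-0.0000, -0.5162, -0.1172, -1.0000, 0.0000, 0.0000]
J3: z=[0.0000, 0.4540, 0.8910] o=[0.0000, 0.3926, -0.0726] → [-0.1788, 0.3454, -0.1760, 0.0000, 0.4540, 0.8910]
J4: z=[0.8988, -0.3906, 0.1990] o=[-0.1534, 0.1531, 0.1504] → [0.2177, 0.7068, 0.4038, 0.8988, -0.3906, 0.1990]
J5: z=[0.8988, -0.3906, 0.1990] o=[0.2993, 0.3523, -0.1469] → [0.1413, 0.3495, 0.0479, 0.8988, -0.3906, 0.1990]
q̇ = J⁺·V = [-0.5400, -0.5370, 0.2470, 0.4190, 0.9330]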